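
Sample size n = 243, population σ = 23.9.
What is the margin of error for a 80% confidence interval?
Margin of error = 1.97

Margin of error = z* · σ/√n
= 1.282 · 23.9/√243
= 1.282 · 23.9/15.5885
= 1.97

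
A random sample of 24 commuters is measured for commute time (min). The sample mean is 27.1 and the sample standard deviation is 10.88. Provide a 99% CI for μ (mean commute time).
(20.87, 33.33)

t-interval (σ unknown):
df = n - 1 = 23
t* = 2.807 for 99% confidence

Margin of error = t* · s/√n = 2.807 · 10.88/√24 = 6.23

CI: (20.87, 33.33)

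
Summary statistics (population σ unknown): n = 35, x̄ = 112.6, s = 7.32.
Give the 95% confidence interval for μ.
(110.09, 115.11)

t-interval (σ unknown):
df = n - 1 = 34
t* = 2.032 for 95% confidence

Margin of error = t* · s/√n = 2.032 · 7.32/√35 = 2.51

CI: (110.09, 115.11)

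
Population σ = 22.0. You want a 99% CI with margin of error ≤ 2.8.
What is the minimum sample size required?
n ≥ 410

For margin E ≤ 2.8:
n ≥ (z* · σ / E)²
n ≥ (2.576 · 22.0 / 2.8)²
n ≥ 409.66

Minimum n = 410 (rounding up)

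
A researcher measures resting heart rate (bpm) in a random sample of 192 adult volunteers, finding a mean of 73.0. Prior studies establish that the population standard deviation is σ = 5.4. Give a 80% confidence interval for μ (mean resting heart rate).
(72.50, 73.50)

z-interval (σ known):
z* = 1.282 for 80% confidence

Margin of error = z* · σ/√n = 1.282 · 5.4/√192 = 0.50

CI: (73.0 - 0.50, 73.0 + 0.50) = (72.50, 73.50)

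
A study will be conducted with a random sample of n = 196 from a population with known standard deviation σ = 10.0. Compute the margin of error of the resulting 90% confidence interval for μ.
Margin of error = 1.18

Margin of error = z* · σ/√n
= 1.645 · 10.0/√196
= 1.645 · 10.0/14.0000
= 1.18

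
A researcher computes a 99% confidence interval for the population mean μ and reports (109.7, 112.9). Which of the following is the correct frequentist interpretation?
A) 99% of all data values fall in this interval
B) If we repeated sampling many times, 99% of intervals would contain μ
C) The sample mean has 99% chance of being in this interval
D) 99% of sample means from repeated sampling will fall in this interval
B

A) Wrong — a CI is about the parameter μ, not individual data values.
B) Correct — this is the frequentist long-run coverage interpretation.
C) Wrong — x̄ is observed and sits in the interval by construction.
D) Wrong — coverage applies to intervals containing μ, not to future x̄ values.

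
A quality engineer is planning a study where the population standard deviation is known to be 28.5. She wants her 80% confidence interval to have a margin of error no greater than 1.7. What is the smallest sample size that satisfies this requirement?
n ≥ 462

For margin E ≤ 1.7:
n ≥ (z* · σ / E)²
n ≥ (1.282 · 28.5 / 1.7)²
n ≥ 461.92

Minimum n = 462 (rounding up)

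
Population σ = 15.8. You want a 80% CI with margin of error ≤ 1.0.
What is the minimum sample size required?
n ≥ 411

For margin E ≤ 1.0:
n ≥ (z* · σ / E)²
n ≥ (1.282 · 15.8 / 1.0)²
n ≥ 410.29

Minimum n = 411 (rounding up)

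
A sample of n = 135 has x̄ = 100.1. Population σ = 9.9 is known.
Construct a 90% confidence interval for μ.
(98.70, 101.50)

z-interval (σ known):
z* = 1.645 for 90% confidence

Margin of error = z* · σ/√n = 1.645 · 9.9/√135 = 1.40

CI: (100.1 - 1.40, 100.1 + 1.40) = (98.70, 101.50)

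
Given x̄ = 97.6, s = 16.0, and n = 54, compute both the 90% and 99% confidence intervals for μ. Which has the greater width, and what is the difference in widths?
99% CI is wider by 4.35

df = 53
90% CI: t* = 1.674, (93.96, 101.24), width = 2 · t* · s/√n = 7.29
99% CI: t* = 2.672, (91.78, 103.42), width = 2 · t* · s/√n = 11.64

The 99% CI is wider by 11.64 - 7.29 = 4.35.
Higher confidence requires a wider interval.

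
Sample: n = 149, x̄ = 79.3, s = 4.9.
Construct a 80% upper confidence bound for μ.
μ ≤ 79.64

Upper bound (one-sided):
t* = 0.844 (one-sided for 80%)
Upper bound = x̄ + t* · s/√n = 79.3 + 0.844 · 4.9/√149 = 79.64

We are 80% confident that μ ≤ 79.64.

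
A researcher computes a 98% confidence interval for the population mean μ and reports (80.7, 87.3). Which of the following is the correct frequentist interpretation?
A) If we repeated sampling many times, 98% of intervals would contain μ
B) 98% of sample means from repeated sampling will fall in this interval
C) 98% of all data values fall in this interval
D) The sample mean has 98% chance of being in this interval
A

A) Correct — this is the frequentist long-run coverage interpretation.
B) Wrong — coverage applies to intervals containing μ, not to future x̄ values.
C) Wrong — a CI is about the parameter μ, not individual data values.
D) Wrong — x̄ is observed and sits in the interval by construction.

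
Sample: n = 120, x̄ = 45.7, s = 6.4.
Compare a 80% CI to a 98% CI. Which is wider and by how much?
98% CI is wider by 1.25

df = 119
80% CI: t* = 1.289, (44.95, 46.45), width = 2 · t* · s/√n = 1.51
98% CI: t* = 2.358, (44.32, 47.08), width = 2 · t* · s/√n = 2.76

The 98% CI is wider by 2.76 - 1.51 = 1.25.
Higher confidence requires a wider interval.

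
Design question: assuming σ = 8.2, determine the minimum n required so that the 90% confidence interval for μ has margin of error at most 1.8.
n ≥ 57

For margin E ≤ 1.8:
n ≥ (z* · σ / E)²
n ≥ (1.645 · 8.2 / 1.8)²
n ≥ 56.16

Minimum n = 57 (rounding up)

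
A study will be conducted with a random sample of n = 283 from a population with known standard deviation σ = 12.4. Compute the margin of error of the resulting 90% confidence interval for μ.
Margin of error = 1.21

Margin of error = z* · σ/√n
= 1.645 · 12.4/√283
= 1.645 · 12.4/16.8226
= 1.21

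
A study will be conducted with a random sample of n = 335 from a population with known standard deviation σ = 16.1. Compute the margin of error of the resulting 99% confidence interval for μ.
Margin of error = 2.27

Margin of error = z* · σ/√n
= 2.576 · 16.1/√335
= 2.576 · 16.1/18.3030
= 2.27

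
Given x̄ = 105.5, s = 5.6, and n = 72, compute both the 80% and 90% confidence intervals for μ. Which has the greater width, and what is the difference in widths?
90% CI is wider by 0.49

df = 71
80% CI: t* = 1.294, (104.65, 106.35), width = 2 · t* · s/√n = 1.71
90% CI: t* = 1.667, (104.40, 106.60), width = 2 · t* · s/√n = 2.20

The 90% CI is wider by 2.20 - 1.71 = 0.49.
Higher confidence requires a wider interval.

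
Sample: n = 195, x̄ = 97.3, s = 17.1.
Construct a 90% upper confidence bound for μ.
μ ≤ 98.87

Upper bound (one-sided):
t* = 1.286 (one-sided for 90%)
Upper bound = x̄ + t* · s/√n = 97.3 + 1.286 · 17.1/√195 = 98.87

We are 90% confident that μ ≤ 98.87.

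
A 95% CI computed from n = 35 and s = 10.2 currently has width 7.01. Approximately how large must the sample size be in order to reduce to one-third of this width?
n ≈ 315

CI width ∝ 1/√n
To reduce width by factor 3, need √n to grow by 3 → need 3² = 9 times as many samples.

Current: n = 35, width = 7.01
New: n = 315, width ≈ 2.26

Width reduced by factor of 7.01/2.26 = 3.10.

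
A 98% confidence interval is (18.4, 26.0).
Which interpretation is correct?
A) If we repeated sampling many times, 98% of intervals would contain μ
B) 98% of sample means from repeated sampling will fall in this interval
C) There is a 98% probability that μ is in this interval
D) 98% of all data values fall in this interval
A

A) Correct — this is the frequentist long-run coverage interpretation.
B) Wrong — coverage applies to intervals containing μ, not to future x̄ values.
C) Wrong — μ is fixed; the randomness lives in the interval, not in μ.
D) Wrong — a CI is about the parameter μ, not individual data values.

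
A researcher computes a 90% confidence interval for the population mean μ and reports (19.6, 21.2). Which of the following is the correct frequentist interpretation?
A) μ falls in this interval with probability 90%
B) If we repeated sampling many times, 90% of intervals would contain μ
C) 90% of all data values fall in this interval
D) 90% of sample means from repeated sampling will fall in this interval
B

A) Wrong — μ is fixed; the randomness lives in the interval, not in μ.
B) Correct — this is the frequentist long-run coverage interpretation.
C) Wrong — a CI is about the parameter μ, not individual data values.
D) Wrong — coverage applies to intervals containing μ, not to future x̄ values.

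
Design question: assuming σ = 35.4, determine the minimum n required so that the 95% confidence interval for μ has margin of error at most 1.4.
n ≥ 2457

For margin E ≤ 1.4:
n ≥ (z* · σ / E)²
n ≥ (1.960 · 35.4 / 1.4)²
n ≥ 2456.19

Minimum n = 2457 (rounding up)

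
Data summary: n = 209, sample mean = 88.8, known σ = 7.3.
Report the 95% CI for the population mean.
(87.81, 89.79)

z-interval (σ known):
z* = 1.960 for 95% confidence

Margin of error = z* · σ/√n = 1.960 · 7.3/√209 = 0.99

CI: (88.8 - 0.99, 88.8 + 0.99) = (87.81, 89.79)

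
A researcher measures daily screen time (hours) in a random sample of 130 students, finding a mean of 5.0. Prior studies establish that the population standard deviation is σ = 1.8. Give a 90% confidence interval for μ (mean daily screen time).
(4.74, 5.26)

z-interval (σ known):
z* = 1.645 for 90% confidence

Margin of error = z* · σ/√n = 1.645 · 1.8/√130 = 0.26

CI: (5.0 - 0.26, 5.0 + 0.26) = (4.74, 5.26)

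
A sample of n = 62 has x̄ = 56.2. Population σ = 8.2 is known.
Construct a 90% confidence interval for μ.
(54.49, 57.91)

z-interval (σ known):
z* = 1.645 for 90% confidence

Margin of error = z* · σ/√n = 1.645 · 8.2/√62 = 1.71

CI: (56.2 - 1.71, 56.2 + 1.71) = (54.49, 57.91)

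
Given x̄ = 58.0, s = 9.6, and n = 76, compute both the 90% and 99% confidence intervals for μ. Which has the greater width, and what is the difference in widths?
99% CI is wider by 2.15

df = 75
90% CI: t* = 1.665, (56.17, 59.83), width = 2 · t* · s/√n = 3.67
99% CI: t* = 2.643, (55.09, 60.91), width = 2 · t* · s/√n = 5.82

The 99% CI is wider by 5.82 - 3.67 = 2.15.
Higher confidence requires a wider interval.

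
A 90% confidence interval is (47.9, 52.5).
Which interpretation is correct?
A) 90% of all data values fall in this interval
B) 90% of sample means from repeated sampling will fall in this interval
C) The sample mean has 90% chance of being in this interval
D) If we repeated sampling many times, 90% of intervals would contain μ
D

A) Wrong — a CI is about the parameter μ, not individual data values.
B) Wrong — coverage applies to intervals containing μ, not to future x̄ values.
C) Wrong — x̄ is observed and sits in the interval by construction.
D) Correct — this is the frequentist long-run coverage interpretation.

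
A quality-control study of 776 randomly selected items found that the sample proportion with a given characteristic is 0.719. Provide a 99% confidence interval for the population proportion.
(0.677, 0.761)

Proportion CI:
SE = √(p̂(1-p̂)/n) = √(0.719 · 0.281 / 776) = 0.01614

z* = 2.576
Margin = z* · SE = 2.576 · 0.01614 = 0.0416

CI: 0.719 ± 0.0416 = (0.677, 0.761)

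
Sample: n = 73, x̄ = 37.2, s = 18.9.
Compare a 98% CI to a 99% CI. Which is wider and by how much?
99% CI is wider by 1.18

df = 72
98% CI: t* = 2.379, (31.94, 42.46), width = 2 · t* · s/√n = 10.53
99% CI: t* = 2.646, (31.35, 43.05), width = 2 · t* · s/√n = 11.71

The 99% CI is wider by 11.71 - 10.53 = 1.18.
Higher confidence requires a wider interval.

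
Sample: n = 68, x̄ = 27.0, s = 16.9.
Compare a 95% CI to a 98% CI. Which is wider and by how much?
98% CI is wider by 1.59

df = 67
95% CI: t* = 1.996, (22.91, 31.09), width = 2 · t* · s/√n = 8.18
98% CI: t* = 2.383, (22.12, 31.88), width = 2 · t* · s/√n = 9.77

The 98% CI is wider by 9.77 - 8.18 = 1.59.
Higher confidence requires a wider interval.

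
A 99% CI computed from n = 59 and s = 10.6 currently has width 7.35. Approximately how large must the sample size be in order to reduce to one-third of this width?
n ≈ 531

CI width ∝ 1/√n
To reduce width by factor 3, need √n to grow by 3 → need 3² = 9 times as many samples.

Current: n = 59, width = 7.35
New: n = 531, width ≈ 2.38

Width reduced by factor of 7.35/2.38 = 3.09.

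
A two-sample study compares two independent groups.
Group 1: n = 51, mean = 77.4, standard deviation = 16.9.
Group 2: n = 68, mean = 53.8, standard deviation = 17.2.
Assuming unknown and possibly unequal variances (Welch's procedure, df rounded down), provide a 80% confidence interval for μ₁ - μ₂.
(19.53, 27.67)

Difference: x̄₁ - x̄₂ = 23.60
SE = √(s₁²/n₁ + s₂²/n₂) = √(16.9²/51 + 17.2²/68) = 3.1545
df = 108.84 → 108 (Welch–Satterthwaite, rounded down)
t* = 1.289

CI: 23.60 ± 1.289 · 3.1545 = 23.60 ± 4.07 = (19.53, 27.67)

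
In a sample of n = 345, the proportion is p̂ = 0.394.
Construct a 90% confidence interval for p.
(0.351, 0.437)

Proportion CI:
SE = √(p̂(1-p̂)/n) = √(0.394 · 0.606 / 345) = 0.02631

z* = 1.645
Margin = z* · SE = 1.645 · 0.02631 = 0.0433

CI: 0.394 ± 0.0433 = (0.351, 0.437)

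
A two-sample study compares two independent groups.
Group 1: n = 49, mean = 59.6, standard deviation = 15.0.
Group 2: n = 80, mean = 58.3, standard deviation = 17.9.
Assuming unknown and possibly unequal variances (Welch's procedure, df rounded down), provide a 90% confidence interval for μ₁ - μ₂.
(-3.56, 6.16)

Difference: x̄₁ - x̄₂ = 1.30
SE = √(s₁²/n₁ + s₂²/n₂) = √(15.0²/49 + 17.9²/80) = 2.9321
df = 115.06 → 115 (Welch–Satterthwaite, rounded down)
t* = 1.658

CI: 1.30 ± 1.658 · 2.9321 = 1.30 ± 4.86 = (-3.56, 6.16)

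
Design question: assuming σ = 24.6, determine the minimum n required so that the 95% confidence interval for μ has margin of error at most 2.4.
n ≥ 404

For margin E ≤ 2.4:
n ≥ (z* · σ / E)²
n ≥ (1.960 · 24.6 / 2.4)²
n ≥ 403.61

Minimum n = 404 (rounding up)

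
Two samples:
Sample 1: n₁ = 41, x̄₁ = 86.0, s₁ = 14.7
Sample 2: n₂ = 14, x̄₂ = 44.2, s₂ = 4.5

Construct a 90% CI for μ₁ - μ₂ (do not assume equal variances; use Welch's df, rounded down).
(37.46, 46.14)

Difference: x̄₁ - x̄₂ = 41.80
SE = √(s₁²/n₁ + s₂²/n₂) = √(14.7²/41 + 4.5²/14) = 2.5917
df = 52.74 → 52 (Welch–Satterthwaite, rounded down)
t* = 1.675

CI: 41.80 ± 1.675 · 2.5917 = 41.80 ± 4.34 = (37.46, 46.14)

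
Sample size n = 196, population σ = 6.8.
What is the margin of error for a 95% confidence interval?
Margin of error = 0.95

Margin of error = z* · σ/√n
= 1.960 · 6.8/√196
= 1.960 · 6.8/14.0000
= 0.95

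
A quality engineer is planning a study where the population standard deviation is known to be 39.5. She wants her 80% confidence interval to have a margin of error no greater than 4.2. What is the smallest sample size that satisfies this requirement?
n ≥ 146

For margin E ≤ 4.2:
n ≥ (z* · σ / E)²
n ≥ (1.282 · 39.5 / 4.2)²
n ≥ 145.37

Minimum n = 146 (rounding up)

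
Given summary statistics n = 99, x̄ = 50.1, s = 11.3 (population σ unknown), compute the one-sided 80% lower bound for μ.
μ ≥ 49.14

Lower bound (one-sided):
t* = 0.845 (one-sided for 80%)
Lower bound = x̄ - t* · s/√n = 50.1 - 0.845 · 11.3/√99 = 49.14

We are 80% confident that μ ≥ 49.14.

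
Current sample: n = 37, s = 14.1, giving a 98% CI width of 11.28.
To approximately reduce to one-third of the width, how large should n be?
n ≈ 333

CI width ∝ 1/√n
To reduce width by factor 3, need √n to grow by 3 → need 3² = 9 times as many samples.

Current: n = 37, width = 11.28
New: n = 333, width ≈ 3.61

Width reduced by factor of 11.28/3.61 = 3.12.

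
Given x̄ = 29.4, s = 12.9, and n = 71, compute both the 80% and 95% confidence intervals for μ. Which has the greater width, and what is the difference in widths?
95% CI is wider by 2.15

df = 70
80% CI: t* = 1.294, (27.42, 31.38), width = 2 · t* · s/√n = 3.96
95% CI: t* = 1.994, (26.35, 32.45), width = 2 · t* · s/√n = 6.11

The 95% CI is wider by 6.11 - 3.96 = 2.15.
Higher confidence requires a wider interval.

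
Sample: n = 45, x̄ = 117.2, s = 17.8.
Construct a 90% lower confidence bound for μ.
μ ≥ 113.75

Lower bound (one-sided):
t* = 1.301 (one-sided for 90%)
Lower bound = x̄ - t* · s/√n = 117.2 - 1.301 · 17.8/√45 = 113.75

We are 90% confident that μ ≥ 113.75.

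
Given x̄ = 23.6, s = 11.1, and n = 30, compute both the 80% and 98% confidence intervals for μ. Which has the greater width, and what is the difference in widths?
98% CI is wider by 4.67

df = 29
80% CI: t* = 1.311, (20.94, 26.26), width = 2 · t* · s/√n = 5.31
98% CI: t* = 2.462, (18.61, 28.59), width = 2 · t* · s/√n = 9.98

The 98% CI is wider by 9.98 - 5.31 = 4.67.
Higher confidence requires a wider interval.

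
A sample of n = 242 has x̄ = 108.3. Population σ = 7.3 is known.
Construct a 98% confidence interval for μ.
(107.21, 109.39)

z-interval (σ known):
z* = 2.326 for 98% confidence

Margin of error = z* · σ/√n = 2.326 · 7.3/√242 = 1.09

CI: (108.3 - 1.09, 108.3 + 1.09) = (107.21, 109.39)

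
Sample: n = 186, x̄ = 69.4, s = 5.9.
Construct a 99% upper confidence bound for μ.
μ ≤ 70.42

Upper bound (one-sided):
t* = 2.347 (one-sided for 99%)
Upper bound = x̄ + t* · s/√n = 69.4 + 2.347 · 5.9/√186 = 70.42

We are 99% confident that μ ≤ 70.42.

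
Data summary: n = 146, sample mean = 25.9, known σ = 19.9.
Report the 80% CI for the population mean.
(23.79, 28.01)

z-interval (σ known):
z* = 1.282 for 80% confidence

Margin of error = z* · σ/√n = 1.282 · 19.9/√146 = 2.11

CI: (25.9 - 2.11, 25.9 + 2.11) = (23.79, 28.01)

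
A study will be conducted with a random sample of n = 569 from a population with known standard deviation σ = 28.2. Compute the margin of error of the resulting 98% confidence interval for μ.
Margin of error = 2.75

Margin of error = z* · σ/√n
= 2.326 · 28.2/√569
= 2.326 · 28.2/23.8537
= 2.75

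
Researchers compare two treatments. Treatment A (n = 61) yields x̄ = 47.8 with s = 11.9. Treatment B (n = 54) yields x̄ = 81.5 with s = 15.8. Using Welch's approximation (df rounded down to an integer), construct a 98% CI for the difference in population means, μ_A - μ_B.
(-39.93, -27.47)

Difference: x̄₁ - x̄₂ = -33.70
SE = √(s₁²/n₁ + s₂²/n₂) = √(11.9²/61 + 15.8²/54) = 2.6352
df = 97.81 → 97 (Welch–Satterthwaite, rounded down)
t* = 2.365

CI: -33.70 ± 2.365 · 2.6352 = -33.70 ± 6.23 = (-39.93, -27.47)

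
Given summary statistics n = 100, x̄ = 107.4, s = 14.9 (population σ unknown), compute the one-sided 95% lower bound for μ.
μ ≥ 104.93

Lower bound (one-sided):
t* = 1.660 (one-sided for 95%)
Lower bound = x̄ - t* · s/√n = 107.4 - 1.660 · 14.9/√100 = 104.93

We are 95% confident that μ ≥ 104.93.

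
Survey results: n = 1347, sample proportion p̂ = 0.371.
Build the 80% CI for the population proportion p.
(0.354, 0.388)

Proportion CI:
SE = √(p̂(1-p̂)/n) = √(0.371 · 0.629 / 1347) = 0.01316

z* = 1.282
Margin = z* · SE = 1.282 · 0.01316 = 0.0169

CI: 0.371 ± 0.0169 = (0.354, 0.388)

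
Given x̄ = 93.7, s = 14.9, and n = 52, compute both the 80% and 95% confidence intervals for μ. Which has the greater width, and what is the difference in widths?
95% CI is wider by 2.94

df = 51
80% CI: t* = 1.298, (91.02, 96.38), width = 2 · t* · s/√n = 5.36
95% CI: t* = 2.008, (89.55, 97.85), width = 2 · t* · s/√n = 8.30

The 95% CI is wider by 8.30 - 5.36 = 2.94.
Higher confidence requires a wider interval.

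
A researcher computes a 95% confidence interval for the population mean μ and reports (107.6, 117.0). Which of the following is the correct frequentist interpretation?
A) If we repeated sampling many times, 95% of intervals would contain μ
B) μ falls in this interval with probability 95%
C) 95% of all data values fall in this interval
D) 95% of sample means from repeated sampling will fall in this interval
A

A) Correct — this is the frequentist long-run coverage interpretation.
B) Wrong — μ is fixed; the randomness lives in the interval, not in μ.
C) Wrong — a CI is about the parameter μ, not individual data values.
D) Wrong — coverage applies to intervals containing μ, not to future x̄ values.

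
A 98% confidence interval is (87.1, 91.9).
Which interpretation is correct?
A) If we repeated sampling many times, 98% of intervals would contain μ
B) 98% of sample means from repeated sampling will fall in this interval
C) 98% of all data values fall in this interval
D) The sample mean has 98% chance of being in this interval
A

A) Correct — this is the frequentist long-run coverage interpretation.
B) Wrong — coverage applies to intervals containing μ, not to future x̄ values.
C) Wrong — a CI is about the parameter μ, not individual data values.
D) Wrong — x̄ is observed and sits in the interval by construction.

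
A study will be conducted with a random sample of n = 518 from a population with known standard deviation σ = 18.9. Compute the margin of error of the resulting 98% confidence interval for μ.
Margin of error = 1.93

Margin of error = z* · σ/√n
= 2.326 · 18.9/√518
= 2.326 · 18.9/22.7596
= 1.93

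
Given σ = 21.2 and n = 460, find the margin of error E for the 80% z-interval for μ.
Margin of error = 1.27

Margin of error = z* · σ/√n
= 1.282 · 21.2/√460
= 1.282 · 21.2/21.4476
= 1.27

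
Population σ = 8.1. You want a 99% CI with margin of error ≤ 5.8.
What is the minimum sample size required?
n ≥ 13

For margin E ≤ 5.8:
n ≥ (z* · σ / E)²
n ≥ (2.576 · 8.1 / 5.8)²
n ≥ 12.94

Minimum n = 13 (rounding up)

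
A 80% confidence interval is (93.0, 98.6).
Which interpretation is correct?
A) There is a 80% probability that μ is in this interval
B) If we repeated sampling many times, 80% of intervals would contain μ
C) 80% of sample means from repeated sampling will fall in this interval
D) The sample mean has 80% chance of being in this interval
B

A) Wrong — μ is fixed; the randomness lives in the interval, not in μ.
B) Correct — this is the frequentist long-run coverage interpretation.
C) Wrong — coverage applies to intervals containing μ, not to future x̄ values.
D) Wrong — x̄ is observed and sits in the interval by construction.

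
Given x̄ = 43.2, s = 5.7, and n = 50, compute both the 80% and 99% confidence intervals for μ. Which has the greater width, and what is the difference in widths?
99% CI is wider by 2.23

df = 49
80% CI: t* = 1.299, (42.15, 44.25), width = 2 · t* · s/√n = 2.09
99% CI: t* = 2.680, (41.04, 45.36), width = 2 · t* · s/√n = 4.32

The 99% CI is wider by 4.32 - 2.09 = 2.23.
Higher confidence requires a wider interval.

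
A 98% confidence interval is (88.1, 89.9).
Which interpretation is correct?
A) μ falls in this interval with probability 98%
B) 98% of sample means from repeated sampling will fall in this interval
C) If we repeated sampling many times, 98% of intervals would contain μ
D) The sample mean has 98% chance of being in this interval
C

A) Wrong — μ is fixed; the randomness lives in the interval, not in μ.
B) Wrong — coverage applies to intervals containing μ, not to future x̄ values.
C) Correct — this is the frequentist long-run coverage interpretation.
D) Wrong — x̄ is observed and sits in the interval by construction.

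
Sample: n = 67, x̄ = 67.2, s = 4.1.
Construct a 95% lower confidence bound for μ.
μ ≥ 66.36

Lower bound (one-sided):
t* = 1.668 (one-sided for 95%)
Lower bound = x̄ - t* · s/√n = 67.2 - 1.668 · 4.1/√67 = 66.36

We are 95% confident that μ ≥ 66.36.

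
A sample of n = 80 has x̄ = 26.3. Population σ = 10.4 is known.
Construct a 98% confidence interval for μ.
(23.60, 29.00)

z-interval (σ known):
z* = 2.326 for 98% confidence

Margin of error = z* · σ/√n = 2.326 · 10.4/√80 = 2.70

CI: (26.3 - 2.70, 26.3 + 2.70) = (23.60, 29.00)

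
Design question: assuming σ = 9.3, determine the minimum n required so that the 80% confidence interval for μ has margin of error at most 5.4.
n ≥ 5

For margin E ≤ 5.4:
n ≥ (z* · σ / E)²
n ≥ (1.282 · 9.3 / 5.4)²
n ≥ 4.87

Minimum n = 5 (rounding up)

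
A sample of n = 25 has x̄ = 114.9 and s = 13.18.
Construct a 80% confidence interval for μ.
(111.43, 118.37)

t-interval (σ unknown):
df = n - 1 = 24
t* = 1.318 for 80% confidence

Margin of error = t* · s/√n = 1.318 · 13.18/√25 = 3.47

CI: (111.43, 118.37)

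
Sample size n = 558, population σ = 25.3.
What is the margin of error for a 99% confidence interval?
Margin of error = 2.76

Margin of error = z* · σ/√n
= 2.576 · 25.3/√558
= 2.576 · 25.3/23.6220
= 2.76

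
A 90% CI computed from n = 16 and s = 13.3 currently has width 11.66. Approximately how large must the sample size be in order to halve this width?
n ≈ 64

CI width ∝ 1/√n
To reduce width by factor 2, need √n to grow by 2 → need 2² = 4 times as many samples.

Current: n = 16, width = 11.66
New: n = 64, width ≈ 5.55

Width reduced by factor of 11.66/5.55 = 2.10.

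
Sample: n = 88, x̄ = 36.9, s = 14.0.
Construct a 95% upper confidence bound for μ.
μ ≤ 39.38

Upper bound (one-sided):
t* = 1.663 (one-sided for 95%)
Upper bound = x̄ + t* · s/√n = 36.9 + 1.663 · 14.0/√88 = 39.38

We are 95% confident that μ ≤ 39.38.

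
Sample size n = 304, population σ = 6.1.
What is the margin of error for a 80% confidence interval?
Margin of error = 0.45

Margin of error = z* · σ/√n
= 1.282 · 6.1/√304
= 1.282 · 6.1/17.4356
= 0.45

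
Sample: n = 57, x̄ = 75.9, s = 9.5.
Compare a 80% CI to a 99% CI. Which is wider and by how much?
99% CI is wider by 3.45

df = 56
80% CI: t* = 1.297, (74.27, 77.53), width = 2 · t* · s/√n = 3.26
99% CI: t* = 2.667, (72.54, 79.26), width = 2 · t* · s/√n = 6.71

The 99% CI is wider by 6.71 - 3.26 = 3.45.
Higher confidence requires a wider interval.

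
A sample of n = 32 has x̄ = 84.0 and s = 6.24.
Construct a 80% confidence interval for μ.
(82.56, 85.44)

t-interval (σ unknown):
df = n - 1 = 31
t* = 1.309 for 80% confidence

Margin of error = t* · s/√n = 1.309 · 6.24/√32 = 1.44

CI: (82.56, 85.44)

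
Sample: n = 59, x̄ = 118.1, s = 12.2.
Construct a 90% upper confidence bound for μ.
μ ≤ 120.16

Upper bound (one-sided):
t* = 1.296 (one-sided for 90%)
Upper bound = x̄ + t* · s/√n = 118.1 + 1.296 · 12.2/√59 = 120.16

We are 90% confident that μ ≤ 120.16.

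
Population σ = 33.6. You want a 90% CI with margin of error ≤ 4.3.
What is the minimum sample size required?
n ≥ 166

For margin E ≤ 4.3:
n ≥ (z* · σ / E)²
n ≥ (1.645 · 33.6 / 4.3)²
n ≥ 165.22

Minimum n = 166 (rounding up)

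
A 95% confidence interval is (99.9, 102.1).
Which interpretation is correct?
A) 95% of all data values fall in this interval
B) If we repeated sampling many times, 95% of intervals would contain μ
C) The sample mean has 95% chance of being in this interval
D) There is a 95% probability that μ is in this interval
B

A) Wrong — a CI is about the parameter μ, not individual data values.
B) Correct — this is the frequentist long-run coverage interpretation.
C) Wrong — x̄ is observed and sits in the interval by construction.
D) Wrong — μ is fixed; the randomness lives in the interval, not in μ.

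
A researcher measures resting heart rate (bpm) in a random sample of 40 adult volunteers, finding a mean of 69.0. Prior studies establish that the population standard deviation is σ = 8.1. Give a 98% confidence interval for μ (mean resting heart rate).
(66.02, 71.98)

z-interval (σ known):
z* = 2.326 for 98% confidence

Margin of error = z* · σ/√n = 2.326 · 8.1/√40 = 2.98

CI: (69.0 - 2.98, 69.0 + 2.98) = (66.02, 71.98)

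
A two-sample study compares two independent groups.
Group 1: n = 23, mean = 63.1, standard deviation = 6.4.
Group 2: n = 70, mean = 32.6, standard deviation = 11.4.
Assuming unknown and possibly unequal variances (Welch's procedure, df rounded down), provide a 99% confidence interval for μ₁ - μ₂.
(25.45, 35.55)

Difference: x̄₁ - x̄₂ = 30.50
SE = √(s₁²/n₁ + s₂²/n₂) = √(6.4²/23 + 11.4²/70) = 1.9072
df = 68.16 → 68 (Welch–Satterthwaite, rounded down)
t* = 2.650

CI: 30.50 ± 2.650 · 1.9072 = 30.50 ± 5.05 = (25.45, 35.55)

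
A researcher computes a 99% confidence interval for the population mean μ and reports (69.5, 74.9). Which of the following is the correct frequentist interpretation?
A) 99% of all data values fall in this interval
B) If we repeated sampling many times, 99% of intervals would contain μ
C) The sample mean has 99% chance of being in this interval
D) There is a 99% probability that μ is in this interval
B

A) Wrong — a CI is about the parameter μ, not individual data values.
B) Correct — this is the frequentist long-run coverage interpretation.
C) Wrong — x̄ is observed and sits in the interval by construction.
D) Wrong — μ is fixed; the randomness lives in the interval, not in μ.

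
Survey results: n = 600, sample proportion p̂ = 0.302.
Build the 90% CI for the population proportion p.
(0.271, 0.333)

Proportion CI:
SE = √(p̂(1-p̂)/n) = √(0.302 · 0.698 / 600) = 0.01874

z* = 1.645
Margin = z* · SE = 1.645 · 0.01874 = 0.0308

CI: 0.302 ± 0.0308 = (0.271, 0.333)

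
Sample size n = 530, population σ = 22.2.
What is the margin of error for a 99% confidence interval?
Margin of error = 2.48

Margin of error = z* · σ/√n
= 2.576 · 22.2/√530
= 2.576 · 22.2/23.0217
= 2.48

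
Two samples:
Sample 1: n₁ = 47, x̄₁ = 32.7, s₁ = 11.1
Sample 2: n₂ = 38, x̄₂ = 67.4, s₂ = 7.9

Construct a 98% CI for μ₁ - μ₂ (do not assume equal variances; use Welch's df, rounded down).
(-39.60, -29.80)

Difference: x̄₁ - x̄₂ = -34.70
SE = √(s₁²/n₁ + s₂²/n₂) = √(11.1²/47 + 7.9²/38) = 2.0649
df = 81.78 → 81 (Welch–Satterthwaite, rounded down)
t* = 2.373

CI: -34.70 ± 2.373 · 2.0649 = -34.70 ± 4.90 = (-39.60, -29.80)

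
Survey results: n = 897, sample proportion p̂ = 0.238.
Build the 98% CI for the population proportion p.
(0.205, 0.271)

Proportion CI:
SE = √(p̂(1-p̂)/n) = √(0.238 · 0.762 / 897) = 0.01422

z* = 2.326
Margin = z* · SE = 2.326 · 0.01422 = 0.0331

CI: 0.238 ± 0.0331 = (0.205, 0.271)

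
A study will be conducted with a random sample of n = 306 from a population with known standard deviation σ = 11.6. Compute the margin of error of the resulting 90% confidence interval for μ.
Margin of error = 1.09

Margin of error = z* · σ/√n
= 1.645 · 11.6/√306
= 1.645 · 11.6/17.4929
= 1.09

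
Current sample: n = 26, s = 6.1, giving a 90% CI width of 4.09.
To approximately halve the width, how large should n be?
n ≈ 104

CI width ∝ 1/√n
To reduce width by factor 2, need √n to grow by 2 → need 2² = 4 times as many samples.

Current: n = 26, width = 4.09
New: n = 104, width ≈ 1.99

Width reduced by factor of 4.09/1.99 = 2.06.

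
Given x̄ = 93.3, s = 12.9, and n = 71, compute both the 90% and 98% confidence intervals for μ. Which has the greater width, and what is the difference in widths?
98% CI is wider by 2.19

df = 70
90% CI: t* = 1.667, (90.75, 95.85), width = 2 · t* · s/√n = 5.10
98% CI: t* = 2.381, (89.65, 96.95), width = 2 · t* · s/√n = 7.29

The 98% CI is wider by 7.29 - 5.10 = 2.19.
Higher confidence requires a wider interval.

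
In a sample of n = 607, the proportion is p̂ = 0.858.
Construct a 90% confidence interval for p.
(0.835, 0.881)

Proportion CI:
SE = √(p̂(1-p̂)/n) = √(0.858 · 0.142 / 607) = 0.01417

z* = 1.645
Margin = z* · SE = 1.645 · 0.01417 = 0.0233

CI: 0.858 ± 0.0233 = (0.835, 0.881)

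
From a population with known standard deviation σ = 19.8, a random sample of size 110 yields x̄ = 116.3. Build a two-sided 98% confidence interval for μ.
(111.91, 120.69)

z-interval (σ known):
z* = 2.326 for 98% confidence

Margin of error = z* · σ/√n = 2.326 · 19.8/√110 = 4.39

CI: (116.3 - 4.39, 116.3 + 4.39) = (111.91, 120.69)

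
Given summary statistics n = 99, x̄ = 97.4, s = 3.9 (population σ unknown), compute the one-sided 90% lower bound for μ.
μ ≥ 96.89

Lower bound (one-sided):
t* = 1.290 (one-sided for 90%)
Lower bound = x̄ - t* · s/√n = 97.4 - 1.290 · 3.9/√99 = 96.89

We are 90% confident that μ ≥ 96.89.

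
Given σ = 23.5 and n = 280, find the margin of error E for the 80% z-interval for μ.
Margin of error = 1.80

Margin of error = z* · σ/√n
= 1.282 · 23.5/√280
= 1.282 · 23.5/16.7332
= 1.80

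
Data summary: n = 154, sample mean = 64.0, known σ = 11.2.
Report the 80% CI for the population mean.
(62.84, 65.16)

z-interval (σ known):
z* = 1.282 for 80% confidence

Margin of error = z* · σ/√n = 1.282 · 11.2/√154 = 1.16

CI: (64.0 - 1.16, 64.0 + 1.16) = (62.84, 65.16)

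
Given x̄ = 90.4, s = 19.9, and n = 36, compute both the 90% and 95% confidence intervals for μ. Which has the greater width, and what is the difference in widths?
95% CI is wider by 2.26

df = 35
90% CI: t* = 1.690, (84.79, 96.01), width = 2 · t* · s/√n = 11.21
95% CI: t* = 2.030, (83.67, 97.13), width = 2 · t* · s/√n = 13.47

The 95% CI is wider by 13.47 - 11.21 = 2.26.
Higher confidence requires a wider interval.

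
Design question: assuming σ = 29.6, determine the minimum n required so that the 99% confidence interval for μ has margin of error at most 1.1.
n ≥ 4805

For margin E ≤ 1.1:
n ≥ (z* · σ / E)²
n ≥ (2.576 · 29.6 / 1.1)²
n ≥ 4804.96

Minimum n = 4805 (rounding up)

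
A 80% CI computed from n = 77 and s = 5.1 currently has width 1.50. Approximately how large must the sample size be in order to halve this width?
n ≈ 308

CI width ∝ 1/√n
To reduce width by factor 2, need √n to grow by 2 → need 2² = 4 times as many samples.

Current: n = 77, width = 1.50
New: n = 308, width ≈ 0.75

Width reduced by factor of 1.50/0.75 = 2.00.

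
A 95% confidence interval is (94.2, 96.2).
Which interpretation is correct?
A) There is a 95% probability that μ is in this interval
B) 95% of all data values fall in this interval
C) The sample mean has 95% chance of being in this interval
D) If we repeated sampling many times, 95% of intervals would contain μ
D

A) Wrong — μ is fixed; the randomness lives in the interval, not in μ.
B) Wrong — a CI is about the parameter μ, not individual data values.
C) Wrong — x̄ is observed and sits in the interval by construction.
D) Correct — this is the frequentist long-run coverage interpretation.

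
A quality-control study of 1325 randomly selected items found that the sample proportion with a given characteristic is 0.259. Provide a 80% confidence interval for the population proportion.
(0.244, 0.274)

Proportion CI:
SE = √(p̂(1-p̂)/n) = √(0.259 · 0.741 / 1325) = 0.01204

z* = 1.282
Margin = z* · SE = 1.282 · 0.01204 = 0.0154

CI: 0.259 ± 0.0154 = (0.244, 0.274)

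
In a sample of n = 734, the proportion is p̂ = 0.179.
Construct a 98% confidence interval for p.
(0.146, 0.212)

Proportion CI:
SE = √(p̂(1-p̂)/n) = √(0.179 · 0.821 / 734) = 0.01415

z* = 2.326
Margin = z* · SE = 2.326 · 0.01415 = 0.0329

CI: 0.179 ± 0.0329 = (0.146, 0.212)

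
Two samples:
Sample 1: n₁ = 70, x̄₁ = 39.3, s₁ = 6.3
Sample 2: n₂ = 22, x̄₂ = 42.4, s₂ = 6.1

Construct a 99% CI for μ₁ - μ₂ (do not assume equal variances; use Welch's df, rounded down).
(-7.19, 0.99)

Difference: x̄₁ - x̄₂ = -3.10
SE = √(s₁²/n₁ + s₂²/n₂) = √(6.3²/70 + 6.1²/22) = 1.5028
df = 36.20 → 36 (Welch–Satterthwaite, rounded down)
t* = 2.719

CI: -3.10 ± 2.719 · 1.5028 = -3.10 ± 4.09 = (-7.19, 0.99)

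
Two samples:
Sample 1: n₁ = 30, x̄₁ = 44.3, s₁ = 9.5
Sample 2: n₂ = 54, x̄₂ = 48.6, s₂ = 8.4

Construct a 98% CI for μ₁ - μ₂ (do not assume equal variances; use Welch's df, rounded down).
(-9.28, 0.68)

Difference: x̄₁ - x̄₂ = -4.30
SE = √(s₁²/n₁ + s₂²/n₂) = √(9.5²/30 + 8.4²/54) = 2.0773
df = 54.08 → 54 (Welch–Satterthwaite, rounded down)
t* = 2.397

CI: -4.30 ± 2.397 · 2.0773 = -4.30 ± 4.98 = (-9.28, 0.68)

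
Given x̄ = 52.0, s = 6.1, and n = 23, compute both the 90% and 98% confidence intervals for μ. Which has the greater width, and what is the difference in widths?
98% CI is wider by 2.01

df = 22
90% CI: t* = 1.717, (49.82, 54.18), width = 2 · t* · s/√n = 4.37
98% CI: t* = 2.508, (48.81, 55.19), width = 2 · t* · s/√n = 6.38

The 98% CI is wider by 6.38 - 4.37 = 2.01.
Higher confidence requires a wider interval.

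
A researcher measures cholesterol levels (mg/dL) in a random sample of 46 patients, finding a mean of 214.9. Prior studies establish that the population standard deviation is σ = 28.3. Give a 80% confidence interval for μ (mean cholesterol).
(209.55, 220.25)

z-interval (σ known):
z* = 1.282 for 80% confidence

Margin of error = z* · σ/√n = 1.282 · 28.3/√46 = 5.35

CI: (214.9 - 5.35, 214.9 + 5.35) = (209.55, 220.25)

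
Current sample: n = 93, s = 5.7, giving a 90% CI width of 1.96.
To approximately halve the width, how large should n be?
n ≈ 372

CI width ∝ 1/√n
To reduce width by factor 2, need √n to grow by 2 → need 2² = 4 times as many samples.

Current: n = 93, width = 1.96
New: n = 372, width ≈ 0.97

Width reduced by factor of 1.96/0.97 = 2.02.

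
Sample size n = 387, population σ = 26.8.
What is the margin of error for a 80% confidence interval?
Margin of error = 1.75

Margin of error = z* · σ/√n
= 1.282 · 26.8/√387
= 1.282 · 26.8/19.6723
= 1.75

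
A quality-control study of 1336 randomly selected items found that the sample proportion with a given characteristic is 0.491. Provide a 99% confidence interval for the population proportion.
(0.456, 0.526)

Proportion CI:
SE = √(p̂(1-p̂)/n) = √(0.491 · 0.509 / 1336) = 0.01368

z* = 2.576
Margin = z* · SE = 2.576 · 0.01368 = 0.0352

CI: 0.491 ± 0.0352 = (0.456, 0.526)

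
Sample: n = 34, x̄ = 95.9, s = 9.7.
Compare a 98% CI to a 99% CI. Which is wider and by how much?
99% CI is wider by 0.96

df = 33
98% CI: t* = 2.445, (91.83, 99.97), width = 2 · t* · s/√n = 8.13
99% CI: t* = 2.733, (91.35, 100.45), width = 2 · t* · s/√n = 9.09

The 99% CI is wider by 9.09 - 8.13 = 0.96.
Higher confidence requires a wider interval.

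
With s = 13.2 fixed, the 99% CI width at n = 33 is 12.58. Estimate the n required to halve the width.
n ≈ 132

CI width ∝ 1/√n
To reduce width by factor 2, need √n to grow by 2 → need 2² = 4 times as many samples.

Current: n = 33, width = 12.58
New: n = 132, width ≈ 6.01

Width reduced by factor of 12.58/6.01 = 2.09.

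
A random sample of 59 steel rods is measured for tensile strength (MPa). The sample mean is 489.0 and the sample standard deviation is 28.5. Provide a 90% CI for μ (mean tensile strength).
(482.80, 495.20)

t-interval (σ unknown):
df = n - 1 = 58
t* = 1.672 for 90% confidence

Margin of error = t* · s/√n = 1.672 · 28.5/√59 = 6.20

CI: (482.80, 495.20)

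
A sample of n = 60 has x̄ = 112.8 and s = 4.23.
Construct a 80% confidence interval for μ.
(112.09, 113.51)

t-interval (σ unknown):
df = n - 1 = 59
t* = 1.296 for 80% confidence

Margin of error = t* · s/√n = 1.296 · 4.23/√60 = 0.71

CI: (112.09, 113.51)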